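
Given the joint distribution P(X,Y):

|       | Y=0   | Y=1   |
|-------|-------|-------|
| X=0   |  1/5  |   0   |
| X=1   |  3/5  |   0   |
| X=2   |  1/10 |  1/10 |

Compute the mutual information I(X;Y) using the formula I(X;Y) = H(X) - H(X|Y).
0.2690 bits

I(X;Y) = H(X) - H(X|Y)

Marginal of X (row sums):
  P(X=0) = 1/5 + 0 = 1/5
  P(X=1) = 3/5 + 0 = 3/5
  P(X=2) = 1/10 + 1/10 = 1/5
H(X) = -[(1/5)·log₂(1/5) + (3/5)·log₂(3/5) + (1/5)·log₂(1/5)]
  = 0.4644 + 0.4422 + 0.4644 = 1.3710 bits

Marginal of Y (column sums):
  P(Y=0) = 1/5 + 3/5 + 1/10 = 9/10
  P(Y=1) = 0 + 0 + 1/10 = 1/10
H(X|Y) = Σ_y P(y)·H(X|Y=y):
  Y=0: P(Y=0) = 9/10, P(X|Y=0) = (2/9, 2/3, 1/9) → H(X|Y=0) = 1.2244
  Y=1: P(Y=1) = 1/10, P(X|Y=1) = (0, 0, 1) → H(X|Y=1) = 0.0000
H(X|Y) = (9/10)·1.2244 + (1/10)·0.0000 = 1.1020 bits

I(X;Y) = H(X) - H(X|Y) = 1.3710 - 1.1020 = 0.2690 bits

Cross-check via I(X;Y) = H(X) + H(Y) - H(X,Y): computing H(Y) from the column sums and H(X,Y) from the 6 cells in the same way gives H(Y) = 0.4690 bits and H(X,Y) = 1.5710 bits, so
I(X;Y) = 1.3710 + 0.4690 - 1.5710 = 0.2690 bits ✓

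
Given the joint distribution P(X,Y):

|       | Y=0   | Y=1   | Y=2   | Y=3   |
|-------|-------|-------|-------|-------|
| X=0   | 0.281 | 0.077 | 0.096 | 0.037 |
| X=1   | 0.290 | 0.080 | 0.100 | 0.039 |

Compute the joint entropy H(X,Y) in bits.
2.6241 bits

H(X,Y) = -Σ_{x,y} P(x,y) log₂ P(x,y). Per-cell terms -P(x,y)·log₂P(x,y):
  X=0: 0.5146, 0.2848, 0.3246, 0.1760
  X=1: 0.5179, 0.2915, 0.3322, 0.1825
Sum of the 8 terms: H(X,Y) = 2.6241 bits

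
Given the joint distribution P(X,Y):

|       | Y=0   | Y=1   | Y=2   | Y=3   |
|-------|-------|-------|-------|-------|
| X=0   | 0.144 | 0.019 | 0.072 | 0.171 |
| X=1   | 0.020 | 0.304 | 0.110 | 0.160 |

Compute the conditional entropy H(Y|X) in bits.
1.6543 bits

H(Y|X) = H(X,Y) - H(X)

H(X,Y) = -Σ_{x,y} P(x,y) log₂ P(x,y). Per-cell terms -P(x,y)·log₂P(x,y):
  X=0: 0.402604, 0.108639, 0.273302, 0.435696
  X=1: 0.112877, 0.522228, 0.350287, 0.423017
Sum of the 8 terms: H(X,Y) = 2.62865 bits

Marginal of X (row sums):
  P(X=0) = 0.144 + 0.019 + 0.072 + 0.171 = 0.406
  P(X=1) = 0.020 + 0.304 + 0.110 + 0.160 = 0.594
H(X) = -[0.406·log₂(0.406) + 0.594·log₂(0.594)]
  = 0.527982 + 0.446370 = 0.97435 bits

H(Y|X) = H(X,Y) - H(X) = 2.62865 - 0.97435 = 1.6543 bits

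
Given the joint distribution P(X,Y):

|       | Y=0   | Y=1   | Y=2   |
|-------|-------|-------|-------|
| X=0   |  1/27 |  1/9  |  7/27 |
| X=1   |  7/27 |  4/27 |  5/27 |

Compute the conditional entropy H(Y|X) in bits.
1.4217 bits

H(Y|X) = H(X,Y) - H(X)

H(X,Y) = -Σ_{x,y} P(x,y) log₂ P(x,y). Per-cell terms -P(x,y)·log₂P(x,y):
  X=0: 0.17611, 0.35221, 0.50492
  X=1: 0.50492, 0.40813, 0.45055
Sum of the 6 terms: H(X,Y) = 2.3968 bits

Marginal of X (row sums):
  P(X=0) = 1/27 + 1/9 + 7/27 = 11/27
  P(X=1) = 7/27 + 4/27 + 5/27 = 16/27
H(X) = -[(11/27)·log₂(11/27) + (16/27)·log₂(16/27)]
  = 0.52778 + 0.44734 = 0.9751 bits

H(Y|X) = H(X,Y) - H(X) = 2.3968 - 0.9751 = 1.4217 bits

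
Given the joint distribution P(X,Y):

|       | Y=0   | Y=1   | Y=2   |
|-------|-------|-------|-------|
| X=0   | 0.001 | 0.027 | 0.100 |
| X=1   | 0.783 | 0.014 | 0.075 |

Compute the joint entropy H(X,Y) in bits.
1.1257 bits

H(X,Y) = -Σ_{x,y} P(x,y) log₂ P(x,y). Per-cell terms -P(x,y)·log₂P(x,y):
  X=0: 0.0100, 0.1407, 0.3322
  X=1: 0.2763, 0.0862, 0.2803
Sum of the 6 terms: H(X,Y) = 1.1257 bits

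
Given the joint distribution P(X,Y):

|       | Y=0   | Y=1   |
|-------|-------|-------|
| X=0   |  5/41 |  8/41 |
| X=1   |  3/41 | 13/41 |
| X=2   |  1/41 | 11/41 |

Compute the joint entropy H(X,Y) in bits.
2.2716 bits

H(X,Y) = -Σ_{x,y} P(x,y) log₂ P(x,y). Per-cell terms -P(x,y)·log₂P(x,y):
  X=0: 0.3702, 0.4600
  X=1: 0.2760, 0.5254
  X=2: 0.1307, 0.5093
Sum of the 6 terms: H(X,Y) = 2.2716 bits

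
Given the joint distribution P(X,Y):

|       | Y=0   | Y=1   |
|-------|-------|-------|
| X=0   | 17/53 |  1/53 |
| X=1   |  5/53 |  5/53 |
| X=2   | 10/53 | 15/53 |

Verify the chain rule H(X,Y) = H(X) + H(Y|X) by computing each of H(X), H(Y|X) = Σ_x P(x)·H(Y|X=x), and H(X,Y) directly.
H(X) = 1.4944 bits, H(Y|X) = 0.7518 bits, H(X,Y) = 2.2462 bits

Marginal of X (row sums):
  P(X=0) = 17/53 + 1/53 = 18/53
  P(X=1) = 5/53 + 5/53 = 10/53
  P(X=2) = 10/53 + 15/53 = 25/53
H(X) = -[(18/53)·log₂(18/53) + (10/53)·log₂(10/53) + (25/53)·log₂(25/53)]
  = 0.52913 + 0.45396 + 0.51135 = 1.4944 bits

H(Y|X) = Σ_x P(x)·H(Y|X=x):
  X=0: P(X=0) = 18/53, P(Y|X=0) = (17/18, 1/18) → H(Y|X=0) = 0.30954
  X=1: P(X=1) = 10/53, P(Y|X=1) = (1/2, 1/2) → H(Y|X=1) = 1.00000
  X=2: P(X=2) = 25/53, P(Y|X=2) = (2/5, 3/5) → H(Y|X=2) = 0.97095
H(Y|X) = (18/53)·0.30954 + (10/53)·1.00000 + (25/53)·0.97095 = 0.7518 bits

H(X,Y) = -Σ_{x,y} P(x,y) log₂ P(x,y). Per-cell terms -P(x,y)·log₂P(x,y):
  X=0: 0.52618, 0.10807
  X=1: 0.32132, 0.32132
  X=2: 0.45396, 0.51539
Sum of the 6 terms: H(X,Y) = 2.2462 bits

Chain rule check:
  H(X) + H(Y|X) = 1.4944 + 0.7518 = 2.2462 bits
  H(X,Y) = 2.2462 bits
✓ Chain rule verified.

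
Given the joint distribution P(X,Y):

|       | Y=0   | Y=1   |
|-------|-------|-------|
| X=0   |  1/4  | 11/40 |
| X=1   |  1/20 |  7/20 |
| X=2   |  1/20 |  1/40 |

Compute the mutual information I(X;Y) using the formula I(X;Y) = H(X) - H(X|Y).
0.1236 bits

I(X;Y) = H(X) - H(X|Y)

Marginal of X (row sums):
  P(X=0) = 1/4 + 11/40 = 21/40
  P(X=1) = 1/20 + 7/20 = 2/5
  P(X=2) = 1/20 + 1/40 = 3/40
H(X) = -[(21/40)·log₂(21/40) + (2/5)·log₂(2/5) + (3/40)·log₂(3/40)]
  = 0.48805 + 0.52877 + 0.28027 = 1.29709 bits

Marginal of Y (column sums):
  P(Y=0) = 1/4 + 1/20 + 1/20 = 7/20
  P(Y=1) = 11/40 + 7/20 + 1/40 = 13/20
H(X|Y) = Σ_y P(y)·H(X|Y=y):
  Y=0: P(Y=0) = 7/20, P(X|Y=0) = (5/7, 1/7, 1/7) → H(X|Y=0) = 1.14883
  Y=1: P(Y=1) = 13/20, P(X|Y=1) = (11/26, 7/13, 1/26) → H(X|Y=1) = 1.18672
H(X|Y) = (7/20)·1.14883 + (13/20)·1.18672 = 1.17346 bits

I(X;Y) = H(X) - H(X|Y) = 1.29709 - 1.17346 = 0.1236 bits

Cross-check via I(X;Y) = H(X) + H(Y) - H(X,Y): computing H(Y) from the column sums and H(X,Y) from the 6 cells in the same way gives H(Y) = 0.93407 bits and H(X,Y) = 2.10753 bits, so
I(X;Y) = 1.29709 + 0.93407 - 2.10753 = 0.1236 bits ✓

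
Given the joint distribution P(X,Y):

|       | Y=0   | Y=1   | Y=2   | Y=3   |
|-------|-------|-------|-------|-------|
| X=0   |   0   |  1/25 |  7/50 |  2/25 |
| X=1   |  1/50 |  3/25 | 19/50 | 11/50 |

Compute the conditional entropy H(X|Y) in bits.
0.8178 bits

H(X|Y) = H(X,Y) - H(Y)

H(X,Y) = -Σ_{x,y} P(x,y) log₂ P(x,y). Per-cell terms -P(x,y)·log₂P(x,y):
  X=0: 0.000000, 0.185754, 0.397110, 0.291508
  X=1: 0.112877, 0.367067, 0.530453, 0.480573
  (cells with P = 0 contribute 0)
Sum of the 8 terms: H(X,Y) = 2.36534 bits

Marginal of Y (column sums):
  P(Y=0) = 0 + 1/50 = 1/50
  P(Y=1) = 1/25 + 3/25 = 4/25
  P(Y=2) = 7/50 + 19/50 = 13/25
  P(Y=3) = 2/25 + 11/50 = 3/10
H(Y) = -[(1/50)·log₂(1/50) + (4/25)·log₂(4/25) + (13/25)·log₂(13/25) + (3/10)·log₂(3/10)]
  = 0.112877 + 0.423017 + 0.490577 + 0.521090 = 1.54756 bits

H(X|Y) = H(X,Y) - H(Y) = 2.36534 - 1.54756 = 0.8178 bits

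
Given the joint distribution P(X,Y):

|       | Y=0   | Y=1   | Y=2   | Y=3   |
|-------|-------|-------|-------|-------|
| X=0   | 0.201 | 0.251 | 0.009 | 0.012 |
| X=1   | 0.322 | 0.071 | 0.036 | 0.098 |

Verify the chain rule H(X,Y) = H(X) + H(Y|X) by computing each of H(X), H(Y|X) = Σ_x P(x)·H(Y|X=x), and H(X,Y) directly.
H(X) = 0.9979 bits, H(Y|X) = 1.4041 bits, H(X,Y) = 2.4020 bits

Marginal of X (row sums):
  P(X=0) = 0.201 + 0.251 + 0.009 + 0.012 = 0.473
  P(X=1) = 0.322 + 0.071 + 0.036 + 0.098 = 0.527
H(X) = -[0.473·log₂(0.473) + 0.527·log₂(0.527)]
  = 0.51088 + 0.48701 = 0.9979 bits

H(Y|X) = Σ_x P(x)·H(Y|X=x):
  X=0: P(X=0) = 0.473, P(Y|X=0) = (201/473, 251/473, 9/473, 12/473) → H(Y|X=0) = 1.25300
  X=1: P(X=1) = 0.527, P(Y|X=1) = (322/527, 71/527, 36/527, 98/527) → H(Y|X=1) = 1.53967
H(Y|X) = 0.473·1.25300 + 0.527·1.53967 = 1.4041 bits

H(X,Y) = -Σ_{x,y} P(x,y) log₂ P(x,y). Per-cell terms -P(x,y)·log₂P(x,y):
  X=0: 0.46526, 0.50055, 0.06116, 0.07657
  X=1: 0.52643, 0.27094, 0.17265, 0.32841
Sum of the 8 terms: H(X,Y) = 2.4020 bits

Chain rule check:
  H(X) + H(Y|X) = 0.9979 + 1.4041 = 2.4020 bits
  H(X,Y) = 2.4020 bits
✓ Chain rule verified.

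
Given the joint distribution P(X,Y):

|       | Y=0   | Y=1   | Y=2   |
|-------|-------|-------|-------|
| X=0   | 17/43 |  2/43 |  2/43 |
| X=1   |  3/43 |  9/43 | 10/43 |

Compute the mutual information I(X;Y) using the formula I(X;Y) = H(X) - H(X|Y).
0.3596 bits

I(X;Y) = H(X) - H(X|Y)

Marginal of X (row sums):
  P(X=0) = 17/43 + 2/43 + 2/43 = 21/43
  P(X=1) = 3/43 + 9/43 + 10/43 = 22/43
H(X) = -[(21/43)·log₂(21/43) + (22/43)·log₂(22/43)]
  = 0.50495 + 0.49466 = 0.99961 bits

Marginal of Y (column sums):
  P(Y=0) = 17/43 + 3/43 = 20/43
  P(Y=1) = 2/43 + 9/43 = 11/43
  P(Y=2) = 2/43 + 10/43 = 12/43
H(X|Y) = Σ_y P(y)·H(X|Y=y):
  Y=0: P(Y=0) = 20/43, P(X|Y=0) = (17/20, 3/20) → H(X|Y=0) = 0.60984
  Y=1: P(Y=1) = 11/43, P(X|Y=1) = (2/11, 9/11) → H(X|Y=1) = 0.68404
  Y=2: P(Y=2) = 12/43, P(X|Y=2) = (1/6, 5/6) → H(X|Y=2) = 0.65002
H(X|Y) = (20/43)·0.60984 + (11/43)·0.68404 + (12/43)·0.65002 = 0.64003 bits

I(X;Y) = H(X) - H(X|Y) = 0.99961 - 0.64003 = 0.3596 bits

Cross-check via I(X;Y) = H(X) + H(Y) - H(X,Y): computing H(Y) from the column sums and H(X,Y) from the 6 cells in the same way gives H(Y) = 1.53064 bits and H(X,Y) = 2.17067 bits, so
I(X;Y) = 0.99961 + 1.53064 - 2.17067 = 0.3596 bits ✓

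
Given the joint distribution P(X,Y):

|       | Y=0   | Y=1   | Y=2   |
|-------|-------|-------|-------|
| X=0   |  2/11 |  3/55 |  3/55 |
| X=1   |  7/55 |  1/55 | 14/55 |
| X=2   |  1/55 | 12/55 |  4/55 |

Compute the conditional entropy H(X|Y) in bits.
1.1744 bits

H(X|Y) = H(X,Y) - H(Y)

H(X,Y) = -Σ_{x,y} P(x,y) log₂ P(x,y). Per-cell terms -P(x,y)·log₂P(x,y):
  X=0: 0.4472, 0.2289, 0.2289
  X=1: 0.3785, 0.1051, 0.5025
  X=2: 0.1051, 0.4792, 0.2750
Sum of the 9 terms: H(X,Y) = 2.7504 bits

Marginal of Y (column sums):
  P(Y=0) = 2/11 + 7/55 + 1/55 = 18/55
  P(Y=1) = 3/55 + 1/55 + 12/55 = 16/55
  P(Y=2) = 3/55 + 14/55 + 4/55 = 21/55
H(Y) = -[(18/55)·log₂(18/55) + (16/55)·log₂(16/55) + (21/55)·log₂(21/55)]
  = 0.5274 + 0.5182 + 0.5304 = 1.5760 bits

H(X|Y) = H(X,Y) - H(Y) = 2.7504 - 1.5760 = 1.1744 bits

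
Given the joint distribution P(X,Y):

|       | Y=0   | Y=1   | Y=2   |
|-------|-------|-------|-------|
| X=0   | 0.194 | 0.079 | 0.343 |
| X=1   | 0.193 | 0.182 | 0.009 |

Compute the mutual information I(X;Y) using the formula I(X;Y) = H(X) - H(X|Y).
0.2825 bits

I(X;Y) = H(X) - H(X|Y)

Marginal of X (row sums):
  P(X=0) = 0.194 + 0.079 + 0.343 = 0.616
  P(X=1) = 0.193 + 0.182 + 0.009 = 0.384
H(X) = -[0.616·log₂(0.616) + 0.384·log₂(0.384)]
  = 0.43058 + 0.53024 = 0.96082 bits

Marginal of Y (column sums):
  P(Y=0) = 0.194 + 0.193 = 0.387
  P(Y=1) = 0.079 + 0.182 = 0.261
  P(Y=2) = 0.343 + 0.009 = 0.352
H(X|Y) = Σ_y P(y)·H(X|Y=y):
  Y=0: P(Y=0) = 0.387, P(X|Y=0) = (194/387, 193/387) → H(X|Y=0) = 1.00000
  Y=1: P(Y=1) = 0.261, P(X|Y=1) = (79/261, 182/261) → H(X|Y=1) = 0.88454
  Y=2: P(Y=2) = 0.352, P(X|Y=2) = (343/352, 9/352) → H(X|Y=2) = 0.17165
H(X|Y) = 0.387·1.00000 + 0.261·0.88454 + 0.352·0.17165 = 0.67829 bits

I(X;Y) = H(X) - H(X|Y) = 0.96082 - 0.67829 = 0.2825 bits

Cross-check via I(X;Y) = H(X) + H(Y) - H(X,Y): computing H(Y) from the column sums and H(X,Y) from the 6 cells in the same way gives H(Y) = 1.56606 bits and H(X,Y) = 2.24434 bits, so
I(X;Y) = 0.96082 + 1.56606 - 2.24434 = 0.2825 bits ✓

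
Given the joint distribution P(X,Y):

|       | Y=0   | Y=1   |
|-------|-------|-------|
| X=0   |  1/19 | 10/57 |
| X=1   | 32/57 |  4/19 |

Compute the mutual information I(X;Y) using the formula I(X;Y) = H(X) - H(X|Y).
0.1318 bits

I(X;Y) = H(X) - H(X|Y)

Marginal of X (row sums):
  P(X=0) = 1/19 + 10/57 = 13/57
  P(X=1) = 32/57 + 4/19 = 44/57
H(X) = -[(13/57)·log₂(13/57) + (44/57)·log₂(44/57)]
  = 0.4863 + 0.2883 = 0.7746 bits

Marginal of Y (column sums):
  P(Y=0) = 1/19 + 32/57 = 35/57
  P(Y=1) = 10/57 + 4/19 = 22/57
H(X|Y) = Σ_y P(y)·H(X|Y=y):
  Y=0: P(Y=0) = 35/57, P(X|Y=0) = (3/35, 32/35) → H(X|Y=0) = 0.4220
  Y=1: P(Y=1) = 22/57, P(X|Y=1) = (5/11, 6/11) → H(X|Y=1) = 0.9940
H(X|Y) = (35/57)·0.4220 + (22/57)·0.9940 = 0.6428 bits

I(X;Y) = H(X) - H(X|Y) = 0.7746 - 0.6428 = 0.1318 bits

Cross-check via I(X;Y) = H(X) + H(Y) - H(X,Y): computing H(Y) from the column sums and H(X,Y) from the 4 cells in the same way gives H(Y) = 0.9621 bits and H(X,Y) = 1.6049 bits, so
I(X;Y) = 0.7746 + 0.9621 - 1.6049 = 0.1318 bits ✓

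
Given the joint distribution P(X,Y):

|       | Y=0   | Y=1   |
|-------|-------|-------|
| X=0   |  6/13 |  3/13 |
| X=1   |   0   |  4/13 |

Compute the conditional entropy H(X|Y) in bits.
0.5305 bits

H(X|Y) = H(X,Y) - H(Y)

H(X,Y) = -Σ_{x,y} P(x,y) log₂ P(x,y). Per-cell terms -P(x,y)·log₂P(x,y):
  X=0: 0.5148, 0.4882
  X=1: 0.0000, 0.5232
  (cells with P = 0 contribute 0)
Sum of the 4 terms: H(X,Y) = 1.5262 bits

Marginal of Y (column sums):
  P(Y=0) = 6/13 + 0 = 6/13
  P(Y=1) = 3/13 + 4/13 = 7/13
H(Y) = -[(6/13)·log₂(6/13) + (7/13)·log₂(7/13)]
  = 0.5148 + 0.4809 = 0.9957 bits

H(X|Y) = H(X,Y) - H(Y) = 1.5262 - 0.9957 = 0.5305 bits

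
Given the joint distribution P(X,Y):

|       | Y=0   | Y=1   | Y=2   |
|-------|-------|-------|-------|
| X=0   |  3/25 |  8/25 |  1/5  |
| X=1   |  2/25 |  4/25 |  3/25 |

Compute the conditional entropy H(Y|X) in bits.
1.4964 bits

H(Y|X) = H(X,Y) - H(X)

H(X,Y) = -Σ_{x,y} P(x,y) log₂ P(x,y). Per-cell terms -P(x,y)·log₂P(x,y):
  X=0: 0.3671, 0.5260, 0.4644
  X=1: 0.2915, 0.4230, 0.3671
Sum of the 6 terms: H(X,Y) = 2.4391 bits

Marginal of X (row sums):
  P(X=0) = 3/25 + 8/25 + 1/5 = 16/25
  P(X=1) = 2/25 + 4/25 + 3/25 = 9/25
H(X) = -[(16/25)·log₂(16/25) + (9/25)·log₂(9/25)]
  = 0.4121 + 0.5306 = 0.9427 bits

H(Y|X) = H(X,Y) - H(X) = 2.4391 - 0.9427 = 1.4964 bits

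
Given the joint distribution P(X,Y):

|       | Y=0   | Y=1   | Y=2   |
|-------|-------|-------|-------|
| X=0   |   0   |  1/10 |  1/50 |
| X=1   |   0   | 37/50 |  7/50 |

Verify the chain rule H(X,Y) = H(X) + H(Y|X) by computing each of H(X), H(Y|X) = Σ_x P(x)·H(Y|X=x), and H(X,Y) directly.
H(X) = 0.5294 bits, H(Y|X) = 0.6343 bits, H(X,Y) = 1.1636 bits

Marginal of X (row sums):
  P(X=0) = 0 + 1/10 + 1/50 = 3/25
  P(X=1) = 0 + 37/50 + 7/50 = 22/25
H(X) = -[(3/25)·log₂(3/25) + (22/25)·log₂(22/25)]
  = 0.36707 + 0.16229 = 0.5294 bits

H(Y|X) = Σ_x P(x)·H(Y|X=x):
  X=0: P(X=0) = 3/25, P(Y|X=0) = (0, 5/6, 1/6) → H(Y|X=0) = 0.65002
  X=1: P(X=1) = 22/25, P(Y|X=1) = (0, 37/44, 7/44) → H(Y|X=1) = 0.63213
H(Y|X) = (3/25)·0.65002 + (22/25)·0.63213 = 0.6343 bits

H(X,Y) = -Σ_{x,y} P(x,y) log₂ P(x,y). Per-cell terms -P(x,y)·log₂P(x,y):
  X=0: 0.00000, 0.33219, 0.11288
  X=1: 0.00000, 0.32146, 0.39711
  (cells with P = 0 contribute 0)
Sum of the 6 terms: H(X,Y) = 1.1636 bits

Chain rule check:
  H(X) + H(Y|X) = 0.5294 + 0.6343 = 1.1637 bits
  H(X,Y) = 1.1636 bits
✓ Chain rule verified (Δ = 0.0001 is 4-dp rounding noise: each of the three values was rounded independently).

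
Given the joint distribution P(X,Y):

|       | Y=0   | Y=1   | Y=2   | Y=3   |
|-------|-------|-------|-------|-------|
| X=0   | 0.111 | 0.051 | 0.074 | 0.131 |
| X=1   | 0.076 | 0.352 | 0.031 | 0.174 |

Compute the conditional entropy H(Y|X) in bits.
1.6919 bits

H(Y|X) = H(X,Y) - H(X)

H(X,Y) = -Σ_{x,y} P(x,y) log₂ P(x,y). Per-cell terms -P(x,y)·log₂P(x,y):
  X=0: 0.35202, 0.21896, 0.27797, 0.38414
  X=1: 0.28256, 0.53024, 0.15536, 0.43897
Sum of the 8 terms: H(X,Y) = 2.6402 bits

Marginal of X (row sums):
  P(X=0) = 0.111 + 0.051 + 0.074 + 0.131 = 0.367
  P(X=1) = 0.076 + 0.352 + 0.031 + 0.174 = 0.633
H(X) = -[0.367·log₂(0.367) + 0.633·log₂(0.633)]
  = 0.53074 + 0.41760 = 0.9483 bits

H(Y|X) = H(X,Y) - H(X) = 2.6402 - 0.9483 = 1.6919 bits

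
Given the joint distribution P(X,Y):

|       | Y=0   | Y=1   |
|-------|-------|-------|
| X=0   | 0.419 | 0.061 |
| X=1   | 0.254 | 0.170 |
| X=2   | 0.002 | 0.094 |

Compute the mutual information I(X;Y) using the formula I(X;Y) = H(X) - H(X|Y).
0.2201 bits

I(X;Y) = H(X) - H(X|Y)

Marginal of X (row sums):
  P(X=0) = 0.419 + 0.061 = 0.480
  P(X=1) = 0.254 + 0.170 = 0.424
  P(X=2) = 0.002 + 0.094 = 0.096
H(X) = -[0.480·log₂(0.480) + 0.424·log₂(0.424) + 0.096·log₂(0.096)]
  = 0.50827 + 0.52485 + 0.32456 = 1.3577 bits

Marginal of Y (column sums):
  P(Y=0) = 0.419 + 0.254 + 0.002 = 0.675
  P(Y=1) = 0.061 + 0.170 + 0.094 = 0.325
H(X|Y) = Σ_y P(y)·H(X|Y=y):
  Y=0: P(Y=0) = 0.675, P(X|Y=0) = (419/675, 254/675, 2/675) → H(X|Y=0) = 0.98252
  Y=1: P(Y=1) = 0.325, P(X|Y=1) = (61/325, 34/65, 94/325) → H(X|Y=1) = 1.45967
H(X|Y) = 0.675·0.98252 + 0.325·1.45967 = 1.1376 bits

I(X;Y) = H(X) - H(X|Y) = 1.3577 - 1.1376 = 0.2201 bits

Cross-check via I(X;Y) = H(X) + H(Y) - H(X,Y): computing H(Y) from the column sums and H(X,Y) from the 6 cells in the same way gives H(Y) = 0.9097 bits and H(X,Y) = 2.0473 bits, so
I(X;Y) = 1.3577 + 0.9097 - 2.0473 = 0.2201 bits ✓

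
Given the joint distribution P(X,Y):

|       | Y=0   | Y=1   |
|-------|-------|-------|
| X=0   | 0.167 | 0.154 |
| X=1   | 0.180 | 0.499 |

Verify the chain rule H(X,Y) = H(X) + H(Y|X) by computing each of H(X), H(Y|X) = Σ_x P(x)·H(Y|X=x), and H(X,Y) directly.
H(X) = 0.9055 bits, H(Y|X) = 0.8871 bits, H(X,Y) = 1.7926 bits

Marginal of X (row sums):
  P(X=0) = 0.167 + 0.154 = 0.321
  P(X=1) = 0.180 + 0.499 = 0.679
H(X) = -[0.321·log₂(0.321) + 0.679·log₂(0.679)]
  = 0.52623 + 0.37923 = 0.9055 bits

H(Y|X) = Σ_x P(x)·H(Y|X=x):
  X=0: P(X=0) = 0.321, P(Y|X=0) = (167/321, 154/321) → H(Y|X=0) = 0.99882
  X=1: P(X=1) = 0.679, P(Y|X=1) = (180/679, 499/679) → H(Y|X=1) = 0.83434
H(Y|X) = 0.321·0.99882 + 0.679·0.83434 = 0.8871 bits

H(X,Y) = -Σ_{x,y} P(x,y) log₂ P(x,y). Per-cell terms -P(x,y)·log₂P(x,y):
  X=0: 0.43121, 0.41565
  X=1: 0.44531, 0.50044
Sum of the 4 terms: H(X,Y) = 1.7926 bits

Chain rule check:
  H(X) + H(Y|X) = 0.9055 + 0.8871 = 1.7926 bits
  H(X,Y) = 1.7926 bits
✓ Chain rule verified.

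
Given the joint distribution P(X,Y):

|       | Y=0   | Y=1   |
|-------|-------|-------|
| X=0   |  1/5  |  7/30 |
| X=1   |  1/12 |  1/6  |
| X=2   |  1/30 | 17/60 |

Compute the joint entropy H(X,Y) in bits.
2.3629 bits

H(X,Y) = -Σ_{x,y} P(x,y) log₂ P(x,y). Per-cell terms -P(x,y)·log₂P(x,y):
  X=0: 0.4644, 0.4899
  X=1: 0.2987, 0.4308
  X=2: 0.1636, 0.5155
Sum of the 6 terms: H(X,Y) = 2.3629 bits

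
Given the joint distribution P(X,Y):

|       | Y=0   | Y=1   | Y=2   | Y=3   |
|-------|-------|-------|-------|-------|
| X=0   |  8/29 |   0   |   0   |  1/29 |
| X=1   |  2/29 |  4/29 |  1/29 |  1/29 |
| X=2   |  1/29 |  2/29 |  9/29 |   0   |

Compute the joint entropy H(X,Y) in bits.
2.6328 bits

H(X,Y) = -Σ_{x,y} P(x,y) log₂ P(x,y). Per-cell terms -P(x,y)·log₂P(x,y):
  X=0: 0.5125, 0.0000, 0.0000, 0.1675
  X=1: 0.2661, 0.3942, 0.1675, 0.1675
  X=2: 0.1675, 0.2661, 0.5239, 0.0000
  (cells with P = 0 contribute 0)
Sum of the 12 terms: H(X,Y) = 2.6328 bits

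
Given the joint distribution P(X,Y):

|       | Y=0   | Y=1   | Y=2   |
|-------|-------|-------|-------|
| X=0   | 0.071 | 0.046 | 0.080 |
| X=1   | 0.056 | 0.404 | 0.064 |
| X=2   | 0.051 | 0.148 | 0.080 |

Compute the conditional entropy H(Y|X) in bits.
1.2360 bits

H(Y|X) = H(X,Y) - H(X)

H(X,Y) = -Σ_{x,y} P(x,y) log₂ P(x,y). Per-cell terms -P(x,y)·log₂P(x,y):
  X=0: 0.2709, 0.2043, 0.2915
  X=1: 0.2329, 0.5283, 0.2538
  X=2: 0.2190, 0.4079, 0.2915
Sum of the 9 terms: H(X,Y) = 2.7001 bits

Marginal of X (row sums):
  P(X=0) = 0.071 + 0.046 + 0.080 = 0.197
  P(X=1) = 0.056 + 0.404 + 0.064 = 0.524
  P(X=2) = 0.051 + 0.148 + 0.080 = 0.279
H(X) = -[0.197·log₂(0.197) + 0.524·log₂(0.524) + 0.279·log₂(0.279)]
  = 0.4617 + 0.4886 + 0.5138 = 1.4641 bits

H(Y|X) = H(X,Y) - H(X) = 2.7001 - 1.4641 = 1.2360 bits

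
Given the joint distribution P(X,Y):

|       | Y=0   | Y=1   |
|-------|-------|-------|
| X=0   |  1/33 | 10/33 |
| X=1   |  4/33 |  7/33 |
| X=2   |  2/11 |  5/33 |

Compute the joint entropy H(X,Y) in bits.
2.3780 bits

H(X,Y) = -Σ_{x,y} P(x,y) log₂ P(x,y). Per-cell terms -P(x,y)·log₂P(x,y):
  X=0: 0.15286, 0.52196
  X=1: 0.36902, 0.47452
  X=2: 0.44717, 0.41249
Sum of the 6 terms: H(X,Y) = 2.3780 bits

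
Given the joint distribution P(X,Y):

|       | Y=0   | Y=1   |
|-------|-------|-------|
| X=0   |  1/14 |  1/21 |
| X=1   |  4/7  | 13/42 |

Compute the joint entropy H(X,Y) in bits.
1.4661 bits

H(X,Y) = -Σ_{x,y} P(x,y) log₂ P(x,y). Per-cell terms -P(x,y)·log₂P(x,y):
  X=0: 0.27195, 0.20916
  X=1: 0.46135, 0.52368
Sum of the 4 terms: H(X,Y) = 1.4661 bits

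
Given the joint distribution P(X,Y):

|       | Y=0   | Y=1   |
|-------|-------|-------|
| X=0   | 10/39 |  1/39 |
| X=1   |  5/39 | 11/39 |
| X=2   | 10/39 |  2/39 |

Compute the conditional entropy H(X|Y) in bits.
1.3153 bits

H(X|Y) = H(X,Y) - H(Y)

H(X,Y) = -Σ_{x,y} P(x,y) log₂ P(x,y). Per-cell terms -P(x,y)·log₂P(x,y):
  X=0: 0.50345, 0.13552
  X=1: 0.37993, 0.51502
  X=2: 0.50345, 0.21976
Sum of the 6 terms: H(X,Y) = 2.2571 bits

Marginal of Y (column sums):
  P(Y=0) = 10/39 + 5/39 + 10/39 = 25/39
  P(Y=1) = 1/39 + 11/39 + 2/39 = 14/39
H(Y) = -[(25/39)·log₂(25/39) + (14/39)·log₂(14/39)]
  = 0.41125 + 0.53058 = 0.9418 bits

H(X|Y) = H(X,Y) - H(Y) = 2.2571 - 0.9418 = 1.3153 bits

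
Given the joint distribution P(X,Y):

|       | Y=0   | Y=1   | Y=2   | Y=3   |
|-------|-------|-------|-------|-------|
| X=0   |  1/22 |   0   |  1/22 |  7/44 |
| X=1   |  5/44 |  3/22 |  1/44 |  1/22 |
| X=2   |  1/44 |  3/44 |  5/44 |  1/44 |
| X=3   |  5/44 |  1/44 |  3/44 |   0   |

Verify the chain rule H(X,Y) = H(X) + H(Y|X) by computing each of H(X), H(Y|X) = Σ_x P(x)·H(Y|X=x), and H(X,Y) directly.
H(X) = 1.9798 bits, H(Y|X) = 1.5365 bits, H(X,Y) = 3.5163 bits

Marginal of X (row sums):
  P(X=0) = 1/22 + 0 + 1/22 + 7/44 = 1/4
  P(X=1) = 5/44 + 3/22 + 1/44 + 1/22 = 7/22
  P(X=2) = 1/44 + 3/44 + 5/44 + 1/44 = 5/22
  P(X=3) = 5/44 + 1/44 + 3/44 + 0 = 9/44
H(X) = -[(1/4)·log₂(1/4) + (7/22)·log₂(7/22) + (5/22)·log₂(5/22) + (9/44)·log₂(9/44)]
  = 0.5000 + 0.5257 + 0.4858 + 0.4683 = 1.9798 bits

H(Y|X) = Σ_x P(x)·H(Y|X=x):
  X=0: P(X=0) = 1/4, P(Y|X=0) = (2/11, 0, 2/11, 7/11) → H(Y|X=0) = 1.3093
  X=1: P(X=1) = 7/22, P(Y|X=1) = (5/14, 3/7, 1/14, 1/7) → H(Y|X=1) = 1.7274
  X=2: P(X=2) = 5/22, P(Y|X=2) = (1/10, 3/10, 1/2, 1/10) → H(Y|X=2) = 1.6855
  X=3: P(X=3) = 9/44, P(Y|X=3) = (5/9, 1/9, 1/3, 0) → H(Y|X=3) = 1.3516
H(Y|X) = (1/4)·1.3093 + (7/22)·1.7274 + (5/22)·1.6855 + (9/44)·1.3516 = 1.5365 bits

H(X,Y) = -Σ_{x,y} P(x,y) log₂ P(x,y). Per-cell terms -P(x,y)·log₂P(x,y):
  X=0: 0.2027, 0.0000, 0.2027, 0.4219
  X=1: 0.3565, 0.3920, 0.1241, 0.2027
  X=2: 0.1241, 0.2642, 0.3565, 0.1241
  X=3: 0.3565, 0.1241, 0.2642, 0.0000
  (cells with P = 0 contribute 0)
Sum of the 16 terms: H(X,Y) = 3.5163 bits

Chain rule check:
  H(X) + H(Y|X) = 1.9798 + 1.5365 = 3.5163 bits
  H(X,Y) = 3.5163 bits
✓ Chain rule verified.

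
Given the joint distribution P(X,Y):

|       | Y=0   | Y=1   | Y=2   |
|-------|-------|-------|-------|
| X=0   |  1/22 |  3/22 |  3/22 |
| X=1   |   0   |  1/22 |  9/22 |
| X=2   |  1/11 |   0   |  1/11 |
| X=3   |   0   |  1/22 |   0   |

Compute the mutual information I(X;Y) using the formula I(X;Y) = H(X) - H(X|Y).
0.4367 bits

I(X;Y) = H(X) - H(X|Y)

Marginal of X (row sums):
  P(X=0) = 1/22 + 3/22 + 3/22 = 7/22
  P(X=1) = 0 + 1/22 + 9/22 = 5/11
  P(X=2) = 1/11 + 0 + 1/11 = 2/11
  P(X=3) = 0 + 1/22 + 0 = 1/22
H(X) = -[(7/22)·log₂(7/22) + (5/11)·log₂(5/11) + (2/11)·log₂(2/11) + (1/22)·log₂(1/22)]
  = 0.5256608 + 0.5170471 + 0.4471694 + 0.2027014 = 1.692579 bits

Marginal of Y (column sums):
  P(Y=0) = 1/22 + 0 + 1/11 + 0 = 3/22
  P(Y=1) = 3/22 + 1/22 + 0 + 1/22 = 5/22
  P(Y=2) = 3/22 + 9/22 + 1/11 + 0 = 7/11
H(X|Y) = Σ_y P(y)·H(X|Y=y):
  Y=0: P(Y=0) = 3/22, P(X|Y=0) = (1/3, 0, 2/3, 0) → H(X|Y=0) = 0.9182958
  Y=1: P(Y=1) = 5/22, P(X|Y=1) = (3/5, 1/5, 0, 1/5) → H(X|Y=1) = 1.3709506
  Y=2: P(Y=2) = 7/11, P(X|Y=2) = (3/14, 9/14, 1/7, 0) → H(X|Y=2) = 1.2870540
H(X|Y) = (3/22)·0.9182958 + (5/22)·1.3709506 + (7/11)·1.2870540 = 1.255836 bits

I(X;Y) = H(X) - H(X|Y) = 1.692579 - 1.255836 = 0.4367 bits

Cross-check via I(X;Y) = H(X) + H(Y) - H(X,Y): computing H(Y) from the column sums and H(X,Y) from the 12 cells in the same way gives H(Y) = 1.292727 bits and H(X,Y) = 2.548563 bits, so
I(X;Y) = 1.692579 + 1.292727 - 2.548563 = 0.4367 bits ✓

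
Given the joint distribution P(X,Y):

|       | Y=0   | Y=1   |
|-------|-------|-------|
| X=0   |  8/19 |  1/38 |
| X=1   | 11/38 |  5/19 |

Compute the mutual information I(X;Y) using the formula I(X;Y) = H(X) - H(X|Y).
0.1719 bits

I(X;Y) = H(X) - H(X|Y)

Marginal of X (row sums):
  P(X=0) = 8/19 + 1/38 = 17/38
  P(X=1) = 11/38 + 5/19 = 21/38
H(X) = -[(17/38)·log₂(17/38) + (21/38)·log₂(21/38)]
  = 0.5192 + 0.4728 = 0.9920 bits

Marginal of Y (column sums):
  P(Y=0) = 8/19 + 11/38 = 27/38
  P(Y=1) = 1/38 + 5/19 = 11/38
H(X|Y) = Σ_y P(y)·H(X|Y=y):
  Y=0: P(Y=0) = 27/38, P(X|Y=0) = (16/27, 11/27) → H(X|Y=0) = 0.9751
  Y=1: P(Y=1) = 11/38, P(X|Y=1) = (1/11, 10/11) → H(X|Y=1) = 0.4395
H(X|Y) = (27/38)·0.9751 + (11/38)·0.4395 = 0.8201 bits

I(X;Y) = H(X) - H(X|Y) = 0.9920 - 0.8201 = 0.1719 bits

Cross-check via I(X;Y) = H(X) + H(Y) - H(X,Y): computing H(Y) from the column sums and H(X,Y) from the 4 cells in the same way gives H(Y) = 0.8680 bits and H(X,Y) = 1.6881 bits, so
I(X;Y) = 0.9920 + 0.8680 - 1.6881 = 0.1719 bits ✓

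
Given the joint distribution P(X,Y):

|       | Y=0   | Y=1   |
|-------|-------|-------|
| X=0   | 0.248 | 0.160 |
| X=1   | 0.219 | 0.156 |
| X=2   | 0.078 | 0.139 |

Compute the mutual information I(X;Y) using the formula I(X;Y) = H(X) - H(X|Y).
0.0282 bits

I(X;Y) = H(X) - H(X|Y)

Marginal of X (row sums):
  P(X=0) = 0.248 + 0.160 = 0.408
  P(X=1) = 0.219 + 0.156 = 0.375
  P(X=2) = 0.078 + 0.139 = 0.217
H(X) = -[0.408·log₂(0.408) + 0.375·log₂(0.375) + 0.217·log₂(0.217)]
  = 0.52769 + 0.53064 + 0.47832 = 1.53665 bits

Marginal of Y (column sums):
  P(Y=0) = 0.248 + 0.219 + 0.078 = 0.545
  P(Y=1) = 0.160 + 0.156 + 0.139 = 0.455
H(X|Y) = Σ_y P(y)·H(X|Y=y):
  Y=0: P(Y=0) = 0.545, P(X|Y=0) = (248/545, 219/545, 78/545) → H(X|Y=0) = 1.44685
  Y=1: P(Y=1) = 0.455, P(X|Y=1) = (32/91, 12/35, 139/455) → H(X|Y=1) = 1.58233
H(X|Y) = 0.545·1.44685 + 0.455·1.58233 = 1.50849 bits

I(X;Y) = H(X) - H(X|Y) = 1.53665 - 1.50849 = 0.0282 bits

Cross-check via I(X;Y) = H(X) + H(Y) - H(X,Y): computing H(Y) from the column sums and H(X,Y) from the 6 cells in the same way gives H(Y) = 0.99415 bits and H(X,Y) = 2.50264 bits, so
I(X;Y) = 1.53665 + 0.99415 - 2.50264 = 0.0282 bits ✓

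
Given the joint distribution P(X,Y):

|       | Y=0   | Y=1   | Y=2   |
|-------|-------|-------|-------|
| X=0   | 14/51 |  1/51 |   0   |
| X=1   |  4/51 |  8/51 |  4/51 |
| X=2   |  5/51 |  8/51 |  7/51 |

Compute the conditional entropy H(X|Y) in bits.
1.2357 bits

H(X|Y) = H(X,Y) - H(Y)

H(X,Y) = -Σ_{x,y} P(x,y) log₂ P(x,y). Per-cell terms -P(x,y)·log₂P(x,y):
  X=0: 0.51198, 0.11122, 0.00000
  X=1: 0.28803, 0.41920, 0.28803
  X=2: 0.32848, 0.41920, 0.39324
  (cells with P = 0 contribute 0)
Sum of the 9 terms: H(X,Y) = 2.7594 bits

Marginal of Y (column sums):
  P(Y=0) = 14/51 + 4/51 + 5/51 = 23/51
  P(Y=1) = 1/51 + 8/51 + 8/51 = 1/3
  P(Y=2) = 0 + 4/51 + 7/51 = 11/51
H(Y) = -[(23/51)·log₂(23/51) + (1/3)·log₂(1/3) + (11/51)·log₂(11/51)]
  = 0.51811 + 0.52832 + 0.47731 = 1.5237 bits

H(X|Y) = H(X,Y) - H(Y) = 2.7594 - 1.5237 = 1.2357 bits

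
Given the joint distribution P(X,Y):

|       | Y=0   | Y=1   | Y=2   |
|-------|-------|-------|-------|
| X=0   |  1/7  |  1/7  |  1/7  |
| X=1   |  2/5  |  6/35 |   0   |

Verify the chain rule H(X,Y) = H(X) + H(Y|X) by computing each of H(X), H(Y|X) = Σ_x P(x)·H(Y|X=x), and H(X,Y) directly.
H(X) = 0.9852 bits, H(Y|X) = 1.1829 bits, H(X,Y) = 2.1681 bits

Marginal of X (row sums):
  P(X=0) = 1/7 + 1/7 + 1/7 = 3/7
  P(X=1) = 2/5 + 6/35 + 0 = 4/7
H(X) = -[(3/7)·log₂(3/7) + (4/7)·log₂(4/7)]
  = 0.52388 + 0.46135 = 0.9852 bits

H(Y|X) = Σ_x P(x)·H(Y|X=x):
  X=0: P(X=0) = 3/7, P(Y|X=0) = (1/3, 1/3, 1/3) → H(Y|X=0) = 1.58496
  X=1: P(X=1) = 4/7, P(Y|X=1) = (7/10, 3/10, 0) → H(Y|X=1) = 0.88129
H(Y|X) = (3/7)·1.58496 + (4/7)·0.88129 = 1.1829 bits

H(X,Y) = -Σ_{x,y} P(x,y) log₂ P(x,y). Per-cell terms -P(x,y)·log₂P(x,y):
  X=0: 0.40105, 0.40105, 0.40105
  X=1: 0.52877, 0.43617, 0.00000
  (cells with P = 0 contribute 0)
Sum of the 6 terms: H(X,Y) = 2.1681 bits

Chain rule check:
  H(X) + H(Y|X) = 0.9852 + 1.1829 = 2.1681 bits
  H(X,Y) = 2.1681 bits
✓ Chain rule verified.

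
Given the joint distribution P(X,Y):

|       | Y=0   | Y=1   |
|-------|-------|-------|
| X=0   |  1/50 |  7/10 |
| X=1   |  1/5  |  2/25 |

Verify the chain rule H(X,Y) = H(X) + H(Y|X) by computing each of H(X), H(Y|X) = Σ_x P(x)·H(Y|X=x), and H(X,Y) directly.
H(X) = 0.8555 bits, H(Y|X) = 0.3735 bits, H(X,Y) = 1.2290 bits

Marginal of X (row sums):
  P(X=0) = 1/50 + 7/10 = 18/25
  P(X=1) = 1/5 + 2/25 = 7/25
H(X) = -[(18/25)·log₂(18/25) + (7/25)·log₂(7/25)]
  = 0.3412305 + 0.5142204 = 0.8555 bits

H(Y|X) = Σ_x P(x)·H(Y|X=x):
  X=0: P(X=0) = 18/25, P(Y|X=0) = (1/36, 35/36) → H(Y|X=0) = 0.1831221
  X=1: P(X=1) = 7/25, P(Y|X=1) = (5/7, 2/7) → H(Y|X=1) = 0.8631206
H(Y|X) = (18/25)·0.1831221 + (7/25)·0.8631206 = 0.3735 bits

H(X,Y) = -Σ_{x,y} P(x,y) log₂ P(x,y). Per-cell terms -P(x,y)·log₂P(x,y):
  X=0: 0.1128771, 0.3602012
  X=1: 0.4643856, 0.2915085
Sum of the 4 terms: H(X,Y) = 1.2290 bits

Chain rule check:
  H(X) + H(Y|X) = 0.8555 + 0.3735 = 1.2290 bits
  H(X,Y) = 1.2290 bits
✓ Chain rule verified.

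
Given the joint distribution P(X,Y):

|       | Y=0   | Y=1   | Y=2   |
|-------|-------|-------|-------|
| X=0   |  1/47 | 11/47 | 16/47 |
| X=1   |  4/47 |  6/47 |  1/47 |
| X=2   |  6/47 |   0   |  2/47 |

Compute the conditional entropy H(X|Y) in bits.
0.9612 bits

H(X|Y) = H(X,Y) - H(Y)

H(X,Y) = -Σ_{x,y} P(x,y) log₂ P(x,y). Per-cell terms -P(x,y)·log₂P(x,y):
  X=0: 0.118183, 0.490356, 0.529222
  X=1: 0.302518, 0.379101, 0.118183
  X=2: 0.379101, 0.000000, 0.193812
  (cells with P = 0 contribute 0)
Sum of the 9 terms: H(X,Y) = 2.51048 bits

Marginal of Y (column sums):
  P(Y=0) = 1/47 + 4/47 + 6/47 = 11/47
  P(Y=1) = 11/47 + 6/47 + 0 = 17/47
  P(Y=2) = 16/47 + 1/47 + 2/47 = 19/47
H(Y) = -[(11/47)·log₂(11/47) + (17/47)·log₂(17/47) + (19/47)·log₂(19/47)]
  = 0.490356 + 0.530663 + 0.528225 = 1.54924 bits

H(X|Y) = H(X,Y) - H(Y) = 2.51048 - 1.54924 = 0.9612 bits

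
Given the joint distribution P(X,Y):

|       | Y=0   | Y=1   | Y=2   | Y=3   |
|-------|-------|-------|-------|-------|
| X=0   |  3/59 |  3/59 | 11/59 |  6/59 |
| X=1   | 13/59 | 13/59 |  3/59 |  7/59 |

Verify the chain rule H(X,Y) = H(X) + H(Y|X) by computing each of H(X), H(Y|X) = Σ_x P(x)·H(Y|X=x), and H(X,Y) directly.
H(X) = 0.9647 bits, H(Y|X) = 1.8045 bits, H(X,Y) = 2.7692 bits

Marginal of X (row sums):
  P(X=0) = 3/59 + 3/59 + 11/59 + 6/59 = 23/59
  P(X=1) = 13/59 + 13/59 + 3/59 + 7/59 = 36/59
H(X) = -[(23/59)·log₂(23/59) + (36/59)·log₂(36/59)]
  = 0.5298 + 0.4349 = 0.9647 bits

H(Y|X) = Σ_x P(x)·H(Y|X=x):
  X=0: P(X=0) = 23/59, P(Y|X=0) = (3/23, 3/23, 11/23, 6/23) → H(Y|X=0) = 1.7812
  X=1: P(X=1) = 36/59, P(Y|X=1) = (13/36, 13/36, 1/12, 7/36) → H(Y|X=1) = 1.8194
H(Y|X) = (23/59)·1.7812 + (36/59)·1.8194 = 1.8045 bits

H(X,Y) = -Σ_{x,y} P(x,y) log₂ P(x,y). Per-cell terms -P(x,y)·log₂P(x,y):
  X=0: 0.2185, 0.2185, 0.4518, 0.3354
  X=1: 0.4808, 0.4808, 0.2185, 0.3649
Sum of the 8 terms: H(X,Y) = 2.7692 bits

Chain rule check:
  H(X) + H(Y|X) = 0.9647 + 1.8045 = 2.7692 bits
  H(X,Y) = 2.7692 bits
✓ Chain rule verified.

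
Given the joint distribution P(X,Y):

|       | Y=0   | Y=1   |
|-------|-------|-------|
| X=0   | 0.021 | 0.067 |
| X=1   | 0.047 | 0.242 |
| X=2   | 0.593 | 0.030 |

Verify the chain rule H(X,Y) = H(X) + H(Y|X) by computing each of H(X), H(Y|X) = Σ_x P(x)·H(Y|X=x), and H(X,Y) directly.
H(X) = 1.2514 bits, H(Y|X) = 0.4284 bits, H(X,Y) = 1.6798 bits

Marginal of X (row sums):
  P(X=0) = 0.021 + 0.067 = 0.088
  P(X=1) = 0.047 + 0.242 = 0.289
  P(X=2) = 0.593 + 0.030 = 0.623
H(X) = -[0.088·log₂(0.088) + 0.289·log₂(0.289) + 0.623·log₂(0.623)]
  = 0.30856 + 0.51756 + 0.42532 = 1.2514 bits

H(Y|X) = Σ_x P(x)·H(Y|X=x):
  X=0: P(X=0) = 0.088, P(Y|X=0) = (21/88, 67/88) → H(Y|X=0) = 0.79277
  X=1: P(X=1) = 0.289, P(Y|X=1) = (47/289, 242/289) → H(Y|X=1) = 0.64056
  X=2: P(X=2) = 0.623, P(Y|X=2) = (593/623, 30/623) → H(Y|X=2) = 0.27850
H(Y|X) = 0.088·0.79277 + 0.289·0.64056 + 0.623·0.27850 = 0.4284 bits

H(X,Y) = -Σ_{x,y} P(x,y) log₂ P(x,y). Per-cell terms -P(x,y)·log₂P(x,y):
  X=0: 0.11704, 0.26128
  X=1: 0.20733, 0.49535
  X=2: 0.44706, 0.15177
Sum of the 6 terms: H(X,Y) = 1.6798 bits

Chain rule check:
  H(X) + H(Y|X) = 1.2514 + 0.4284 = 1.6798 bits
  H(X,Y) = 1.6798 bits
✓ Chain rule verified.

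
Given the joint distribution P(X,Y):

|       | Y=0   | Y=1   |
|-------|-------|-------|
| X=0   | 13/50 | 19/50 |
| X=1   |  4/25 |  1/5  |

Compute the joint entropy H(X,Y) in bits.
1.9231 bits

H(X,Y) = -Σ_{x,y} P(x,y) log₂ P(x,y). Per-cell terms -P(x,y)·log₂P(x,y):
  X=0: 0.505288, 0.530453
  X=1: 0.423017, 0.464386
Sum of the 4 terms: H(X,Y) = 1.9231 bits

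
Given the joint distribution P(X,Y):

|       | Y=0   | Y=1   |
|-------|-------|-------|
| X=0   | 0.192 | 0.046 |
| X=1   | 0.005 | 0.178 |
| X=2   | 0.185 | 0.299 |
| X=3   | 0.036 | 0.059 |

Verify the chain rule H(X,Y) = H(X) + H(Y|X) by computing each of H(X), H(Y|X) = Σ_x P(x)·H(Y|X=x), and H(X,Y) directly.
H(X) = 1.7706 bits, H(Y|X) = 0.7570 bits, H(X,Y) = 2.5276 bits

Marginal of X (row sums):
  P(X=0) = 0.192 + 0.046 = 0.238
  P(X=1) = 0.005 + 0.178 = 0.183
  P(X=2) = 0.185 + 0.299 = 0.484
  P(X=3) = 0.036 + 0.059 = 0.095
H(X) = -[0.238·log₂(0.238) + 0.183·log₂(0.183) + 0.484·log₂(0.484) + 0.095·log₂(0.095)]
  = 0.49289 + 0.44837 + 0.50671 + 0.32261 = 1.7706 bits

H(Y|X) = Σ_x P(x)·H(Y|X=x):
  X=0: P(X=0) = 0.238, P(Y|X=0) = (96/119, 23/119) → H(Y|X=0) = 0.70828
  X=1: P(X=1) = 0.183, P(Y|X=1) = (5/183, 178/183) → H(Y|X=1) = 0.18078
  X=2: P(X=2) = 0.484, P(Y|X=2) = (185/484, 299/484) → H(Y|X=2) = 0.95960
  X=3: P(X=3) = 0.095, P(Y|X=3) = (36/95, 59/95) → H(Y|X=3) = 0.95730
H(Y|X) = 0.238·0.70828 + 0.183·0.18078 + 0.484·0.95960 + 0.095·0.95730 = 0.7570 bits

H(X,Y) = -Σ_{x,y} P(x,y) log₂ P(x,y). Per-cell terms -P(x,y)·log₂P(x,y):
  X=0: 0.45712, 0.20434
  X=1: 0.03822, 0.44323
  X=2: 0.45036, 0.52079
  X=3: 0.17265, 0.24091
Sum of the 8 terms: H(X,Y) = 2.5276 bits

Chain rule check:
  H(X) + H(Y|X) = 1.7706 + 0.7570 = 2.5276 bits
  H(X,Y) = 2.5276 bits
✓ Chain rule verified.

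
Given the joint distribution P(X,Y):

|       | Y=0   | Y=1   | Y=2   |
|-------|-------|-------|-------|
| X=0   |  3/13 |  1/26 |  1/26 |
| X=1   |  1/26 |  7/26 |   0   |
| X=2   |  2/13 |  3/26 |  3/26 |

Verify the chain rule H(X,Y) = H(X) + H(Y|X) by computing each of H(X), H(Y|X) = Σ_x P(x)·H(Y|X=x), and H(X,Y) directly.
H(X) = 1.5766 bits, H(Y|X) = 1.0980 bits, H(X,Y) = 2.6746 bits

Marginal of X (row sums):
  P(X=0) = 3/13 + 1/26 + 1/26 = 4/13
  P(X=1) = 1/26 + 7/26 + 0 = 4/13
  P(X=2) = 2/13 + 3/26 + 3/26 = 5/13
H(X) = -[(4/13)·log₂(4/13) + (4/13)·log₂(4/13) + (5/13)·log₂(5/13)]
  = 0.523212 + 0.523212 + 0.530197 = 1.5766 bits

H(Y|X) = Σ_x P(x)·H(Y|X=x):
  X=0: P(X=0) = 4/13, P(Y|X=0) = (3/4, 1/8, 1/8) → H(Y|X=0) = 1.061278
  X=1: P(X=1) = 4/13, P(Y|X=1) = (1/8, 7/8, 0) → H(Y|X=1) = 0.543564
  X=2: P(X=2) = 5/13, P(Y|X=2) = (2/5, 3/10, 3/10) → H(Y|X=2) = 1.570951
H(Y|X) = (4/13)·1.061278 + (4/13)·0.543564 + (5/13)·1.570951 = 1.0980 bits

H(X,Y) = -Σ_{x,y} P(x,y) log₂ P(x,y). Per-cell terms -P(x,y)·log₂P(x,y):
  X=0: 0.488187, 0.180786, 0.180786
  X=1: 0.180786, 0.509677, 0.000000
  X=2: 0.415452, 0.359478, 0.359478
  (cells with P = 0 contribute 0)
Sum of the 9 terms: H(X,Y) = 2.6746 bits

Chain rule check:
  H(X) + H(Y|X) = 1.5766 + 1.0980 = 2.6746 bits
  H(X,Y) = 2.6746 bits
✓ Chain rule verified.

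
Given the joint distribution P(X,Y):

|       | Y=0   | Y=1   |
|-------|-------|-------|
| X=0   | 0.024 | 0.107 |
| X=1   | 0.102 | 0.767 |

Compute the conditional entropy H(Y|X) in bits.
0.5434 bits

H(Y|X) = H(X,Y) - H(X)

H(X,Y) = -Σ_{x,y} P(x,y) log₂ P(x,y). Per-cell terms -P(x,y)·log₂P(x,y):
  X=0: 0.12914, 0.34500
  X=1: 0.33592, 0.29353
Sum of the 4 terms: H(X,Y) = 1.1036 bits

Marginal of X (row sums):
  P(X=0) = 0.024 + 0.107 = 0.131
  P(X=1) = 0.102 + 0.767 = 0.869
H(X) = -[0.131·log₂(0.131) + 0.869·log₂(0.869)]
  = 0.38414 + 0.17603 = 0.5602 bits

H(Y|X) = H(X,Y) - H(X) = 1.1036 - 0.5602 = 0.5434 bits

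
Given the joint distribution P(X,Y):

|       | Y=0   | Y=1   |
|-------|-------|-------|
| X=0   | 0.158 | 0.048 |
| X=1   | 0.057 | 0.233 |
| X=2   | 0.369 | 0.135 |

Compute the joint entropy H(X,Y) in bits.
2.2769 bits

H(X,Y) = -Σ_{x,y} P(x,y) log₂ P(x,y). Per-cell terms -P(x,y)·log₂P(x,y):
  X=0: 0.4206, 0.2103
  X=1: 0.2356, 0.4897
  X=2: 0.5307, 0.3900
Sum of the 6 terms: H(X,Y) = 2.2769 bits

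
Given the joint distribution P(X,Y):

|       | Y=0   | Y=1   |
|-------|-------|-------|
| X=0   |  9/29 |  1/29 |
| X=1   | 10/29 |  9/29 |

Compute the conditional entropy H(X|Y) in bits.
0.8156 bits

H(X|Y) = H(X,Y) - H(Y)

H(X,Y) = -Σ_{x,y} P(x,y) log₂ P(x,y). Per-cell terms -P(x,y)·log₂P(x,y):
  X=0: 0.52388, 0.16752
  X=1: 0.52967, 0.52388
Sum of the 4 terms: H(X,Y) = 1.74495 bits

Marginal of Y (column sums):
  P(Y=0) = 9/29 + 10/29 = 19/29
  P(Y=1) = 1/29 + 9/29 = 10/29
H(Y) = -[(19/29)·log₂(19/29) + (10/29)·log₂(10/29)]
  = 0.39969 + 0.52967 = 0.92936 bits

H(X|Y) = H(X,Y) - H(Y) = 1.74495 - 0.92936 = 0.8156 bits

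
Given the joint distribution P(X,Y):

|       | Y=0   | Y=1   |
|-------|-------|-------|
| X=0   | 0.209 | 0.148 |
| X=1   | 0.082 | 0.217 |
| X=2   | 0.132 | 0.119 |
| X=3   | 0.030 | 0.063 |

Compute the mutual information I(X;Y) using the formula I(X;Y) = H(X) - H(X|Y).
0.0559 bits

I(X;Y) = H(X) - H(X|Y)

Marginal of X (row sums):
  P(X=0) = 0.209 + 0.148 = 0.357
  P(X=1) = 0.082 + 0.217 = 0.299
  P(X=2) = 0.132 + 0.119 = 0.251
  P(X=3) = 0.030 + 0.063 = 0.093
H(X) = -[0.357·log₂(0.357) + 0.299·log₂(0.299) + 0.251·log₂(0.251) + 0.093·log₂(0.093)]
  = 0.530503 + 0.520793 + 0.500554 + 0.318676 = 1.87053 bits

Marginal of Y (column sums):
  P(Y=0) = 0.209 + 0.082 + 0.132 + 0.030 = 0.453
  P(Y=1) = 0.148 + 0.217 + 0.119 + 0.063 = 0.547
H(X|Y) = Σ_y P(y)·H(X|Y=y):
  Y=0: P(Y=0) = 0.453, P(X|Y=0) = (209/453, 82/453, 44/151, 10/151) → H(X|Y=0) = 1.738987
  Y=1: P(Y=1) = 0.547, P(X|Y=1) = (148/547, 217/547, 119/547, 63/547) → H(X|Y=1) = 1.877284
H(X|Y) = 0.453·1.738987 + 0.547·1.877284 = 1.81464 bits

I(X;Y) = H(X) - H(X|Y) = 1.87053 - 1.81464 = 0.0559 bits

Cross-check via I(X;Y) = H(X) + H(Y) - H(X,Y): computing H(Y) from the column sums and H(X,Y) from the 8 cells in the same way gives H(Y) = 0.99362 bits and H(X,Y) = 2.80825 bits, so
I(X;Y) = 1.87053 + 0.99362 - 2.80825 = 0.0559 bits ✓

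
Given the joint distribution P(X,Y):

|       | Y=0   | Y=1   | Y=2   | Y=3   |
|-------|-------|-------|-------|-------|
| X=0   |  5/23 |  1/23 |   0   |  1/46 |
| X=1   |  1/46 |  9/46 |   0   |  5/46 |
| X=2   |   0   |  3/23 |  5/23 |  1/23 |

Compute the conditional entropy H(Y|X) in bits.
1.2104 bits

H(Y|X) = H(X,Y) - H(X)

H(X,Y) = -Σ_{x,y} P(x,y) log₂ P(x,y). Per-cell terms -P(x,y)·log₂P(x,y):
  X=0: 0.478616, 0.196677, 0.000000, 0.120077
  X=1: 0.120077, 0.460494, 0.000000, 0.348004
  X=2: 0.000000, 0.383296, 0.478616, 0.196677
  (cells with P = 0 contribute 0)
Sum of the 12 terms: H(X,Y) = 2.78253 bits

Marginal of X (row sums):
  P(X=0) = 5/23 + 1/23 + 0 + 1/46 = 13/46
  P(X=1) = 1/46 + 9/46 + 0 + 5/46 = 15/46
  P(X=2) = 0 + 3/23 + 5/23 + 1/23 = 9/23
H(X) = -[(13/46)·log₂(13/46) + (15/46)·log₂(15/46) + (9/23)·log₂(9/23)]
  = 0.515230 + 0.527175 + 0.529684 = 1.57209 bits

H(Y|X) = H(X,Y) - H(X) = 2.78253 - 1.57209 = 1.2104 bits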